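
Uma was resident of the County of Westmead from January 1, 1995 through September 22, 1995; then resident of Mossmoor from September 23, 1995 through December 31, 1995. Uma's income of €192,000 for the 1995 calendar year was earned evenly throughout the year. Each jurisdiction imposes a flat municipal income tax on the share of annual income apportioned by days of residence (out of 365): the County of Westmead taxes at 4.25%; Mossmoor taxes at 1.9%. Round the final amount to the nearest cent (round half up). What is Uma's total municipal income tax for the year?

The County of Westmead, January 1 – September 22, 1995: 265 days → €192,000 × 4.25% × 265/365 = €5,924.3836
Mossmoor, September 23 – December 31, 1995: 100 days → €192,000 × 1.9% × 100/365 = €999.4521
Total = €6,923.8356

€6,923.84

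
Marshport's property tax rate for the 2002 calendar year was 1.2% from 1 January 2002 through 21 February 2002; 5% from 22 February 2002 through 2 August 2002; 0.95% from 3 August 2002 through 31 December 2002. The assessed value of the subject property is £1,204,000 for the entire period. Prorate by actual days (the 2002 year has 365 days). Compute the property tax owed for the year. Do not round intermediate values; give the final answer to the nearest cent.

£33,509.13

1 January – 21 February 2002: 52 days at 1.2% → £1,204,000 × 1.2% × 52/365 = £2,058.3452
22 February – 2 August 2002: 162 days at 5% → £1,204,000 × 5% × 162/365 = £26,718.9041
3 August – 31 December 2002: 151 days at 0.95% → £1,204,000 × 0.95% × 151/365 = £4,731.8849
Total = £33,509.1342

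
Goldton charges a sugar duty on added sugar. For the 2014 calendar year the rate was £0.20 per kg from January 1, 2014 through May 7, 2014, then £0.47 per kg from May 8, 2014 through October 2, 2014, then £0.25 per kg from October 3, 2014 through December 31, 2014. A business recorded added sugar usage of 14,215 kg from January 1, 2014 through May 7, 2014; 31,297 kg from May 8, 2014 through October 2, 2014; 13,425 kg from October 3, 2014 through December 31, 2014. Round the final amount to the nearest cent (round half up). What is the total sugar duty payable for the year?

January 1 – May 7, 2014: 14,215 kg at £0.20/kg → £2,843.00
May 8 – October 2, 2014: 31,297 kg at £0.47/kg → £14,709.59
October 3 – December 31, 2014: 13,425 kg at £0.25/kg → £3,356.25

£20,908.84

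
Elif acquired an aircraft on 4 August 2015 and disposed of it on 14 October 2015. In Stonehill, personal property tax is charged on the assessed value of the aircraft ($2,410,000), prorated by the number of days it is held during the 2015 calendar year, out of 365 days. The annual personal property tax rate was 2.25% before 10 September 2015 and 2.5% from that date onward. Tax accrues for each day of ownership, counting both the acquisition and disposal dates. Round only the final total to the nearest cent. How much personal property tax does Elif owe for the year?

$11,274.18

4 August – 9 September 2015: 37 days at 2.25% → $2,410,000 × 2.25% × 37/365 = $5,496.7808
10 September – 14 October 2015: 35 days at 2.5% → $2,410,000 × 2.5% × 35/365 = $5,777.3973
Total = $11,274.1781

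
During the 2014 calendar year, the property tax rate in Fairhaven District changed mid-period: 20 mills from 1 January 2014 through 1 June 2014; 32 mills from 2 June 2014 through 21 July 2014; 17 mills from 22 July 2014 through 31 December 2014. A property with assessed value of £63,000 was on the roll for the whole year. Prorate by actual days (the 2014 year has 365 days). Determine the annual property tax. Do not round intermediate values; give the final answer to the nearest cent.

1 January – 1 June 2014: 152 days at 20 mills → £63,000 × 2% × 152/365 = £524.7123
2 June – 21 July 2014: 50 days at 32 mills → £63,000 × 3.2% × 50/365 = £276.1644
22 July – 31 December 2014: 163 days at 17 mills → £63,000 × 1.7% × 163/365 = £478.2822
Total = £1,279.1589

£1,279.16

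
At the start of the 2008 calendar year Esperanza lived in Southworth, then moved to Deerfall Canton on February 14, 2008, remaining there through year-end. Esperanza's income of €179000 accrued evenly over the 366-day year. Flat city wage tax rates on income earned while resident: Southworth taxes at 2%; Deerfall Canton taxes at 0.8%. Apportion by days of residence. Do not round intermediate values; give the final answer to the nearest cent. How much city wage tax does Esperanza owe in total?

€1690.23

Southworth, January 1 – February 13, 2008: 44 days → €179000 × 2% × 44/366 = €430.3825
Deerfall Canton, February 14 – December 31, 2008: 322 days → €179000 × 0.8% × 322/366 = €1259.8470
Total = €1690.2295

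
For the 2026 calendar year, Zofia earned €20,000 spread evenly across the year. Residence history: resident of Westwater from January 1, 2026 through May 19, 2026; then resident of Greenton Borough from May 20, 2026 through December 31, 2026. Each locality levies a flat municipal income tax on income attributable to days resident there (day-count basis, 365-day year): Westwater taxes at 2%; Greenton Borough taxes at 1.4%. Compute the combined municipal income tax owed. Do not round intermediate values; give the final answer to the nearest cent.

Westwater, January 1 – May 19, 2026: 139 days → €20,000 × 2% × 139/365 = €152.3288
Greenton Borough, May 20 – December 31, 2026: 226 days → €20,000 × 1.4% × 226/365 = €173.3699
Total = €325.6986

€325.70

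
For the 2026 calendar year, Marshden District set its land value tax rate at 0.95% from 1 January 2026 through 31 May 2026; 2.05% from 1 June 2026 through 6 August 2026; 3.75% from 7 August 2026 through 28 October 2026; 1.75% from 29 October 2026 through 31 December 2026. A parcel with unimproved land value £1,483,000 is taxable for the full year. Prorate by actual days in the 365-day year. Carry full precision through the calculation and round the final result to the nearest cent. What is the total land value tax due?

£28,605.65

1 January – 31 May 2026: 151 days at 0.95% → £1,483,000 × 0.95% × 151/365 = £5,828.3932
1 June – 6 August 2026: 67 days at 2.05% → £1,483,000 × 2.05% × 67/365 = £5,580.5493
7 August – 28 October 2026: 83 days at 3.75% → £1,483,000 × 3.75% × 83/365 = £12,646.1301
29 October – 31 December 2026: 64 days at 1.75% → £1,483,000 × 1.75% × 64/365 = £4,550.5753
Total = £28,605.6479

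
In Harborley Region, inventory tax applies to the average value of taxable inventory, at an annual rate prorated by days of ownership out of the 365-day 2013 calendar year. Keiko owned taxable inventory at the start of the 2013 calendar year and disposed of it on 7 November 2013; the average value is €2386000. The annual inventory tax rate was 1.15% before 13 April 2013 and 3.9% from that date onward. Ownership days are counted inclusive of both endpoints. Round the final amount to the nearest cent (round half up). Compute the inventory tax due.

€60950.86

1 January – 12 April 2013: 102 days at 1.15% → €2386000 × 1.15% × 102/365 = €7667.8849
13 April – 7 November 2013: 209 days at 3.9% → €2386000 × 3.9% × 209/365 = €53282.9753
Total = €60950.8603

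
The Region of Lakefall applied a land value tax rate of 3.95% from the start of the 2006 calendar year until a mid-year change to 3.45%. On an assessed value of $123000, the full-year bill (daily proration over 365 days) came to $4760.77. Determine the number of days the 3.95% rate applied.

307 days

Let d = days at the first rate; then 365 − d days at the second rate.
$123000 × [3.95%·d + 3.45%·(365−d)] / 365 = $4760.77
Solving gives d = 307, so the new rate took effect on November 4, 2006.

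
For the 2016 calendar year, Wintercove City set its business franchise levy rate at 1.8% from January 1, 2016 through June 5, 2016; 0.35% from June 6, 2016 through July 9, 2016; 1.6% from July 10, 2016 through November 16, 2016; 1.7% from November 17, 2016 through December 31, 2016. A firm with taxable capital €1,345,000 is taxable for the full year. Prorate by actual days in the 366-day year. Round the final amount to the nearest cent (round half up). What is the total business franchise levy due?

€21,277.46

January 1 – June 5, 2016: 157 days at 1.8% → €1,345,000 × 1.8% × 157/366 = €10,385.1639
June 6 – July 9, 2016: 34 days at 0.35% → €1,345,000 × 0.35% × 34/366 = €437.3087
July 10 – November 16, 2016: 130 days at 1.6% → €1,345,000 × 1.6% × 130/366 = €7,643.7158
November 17 – December 31, 2016: 45 days at 1.7% → €1,345,000 × 1.7% × 45/366 = €2,811.2705
Total = €21,277.4590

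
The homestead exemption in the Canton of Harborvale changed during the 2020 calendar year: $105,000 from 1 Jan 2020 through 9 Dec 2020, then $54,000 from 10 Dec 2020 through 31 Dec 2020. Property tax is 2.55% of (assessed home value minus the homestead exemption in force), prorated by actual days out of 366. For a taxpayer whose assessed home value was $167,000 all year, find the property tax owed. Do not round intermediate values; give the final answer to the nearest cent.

1 Jan – 9 Dec 2020: 344 days, exemption $105,000 → ($167,000 − $105,000) × 2.55% × 344/366 = $1,485.9672
10 Dec – 31 Dec 2020: 22 days, exemption $54,000 → ($167,000 − $54,000) × 2.55% × 22/366 = $173.2049
Total = $1,659.1721

$1,659.17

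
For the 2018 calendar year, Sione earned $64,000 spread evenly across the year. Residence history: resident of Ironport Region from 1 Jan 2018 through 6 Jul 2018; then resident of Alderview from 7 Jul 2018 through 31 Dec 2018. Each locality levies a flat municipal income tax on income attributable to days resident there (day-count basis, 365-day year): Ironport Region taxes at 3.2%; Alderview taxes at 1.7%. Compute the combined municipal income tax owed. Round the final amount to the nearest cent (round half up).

$1,579.84

Ironport Region, 1 Jan – 6 Jul 2018: 187 days → $64,000 × 3.2% × 187/365 = $1,049.2493
Alderview, 7 Jul – 31 Dec 2018: 178 days → $64,000 × 1.7% × 178/365 = $530.5863
Total = $1,579.8356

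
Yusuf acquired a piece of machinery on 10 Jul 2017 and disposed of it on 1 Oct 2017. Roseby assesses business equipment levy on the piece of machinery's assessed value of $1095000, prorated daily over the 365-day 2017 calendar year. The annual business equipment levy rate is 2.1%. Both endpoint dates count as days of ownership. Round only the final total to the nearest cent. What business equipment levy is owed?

Days held (10 Jul – 1 Oct 2017): 84 out of 365
Tax = $1095000 × 2.1% × 84/365 = $5292.0000

$5292.00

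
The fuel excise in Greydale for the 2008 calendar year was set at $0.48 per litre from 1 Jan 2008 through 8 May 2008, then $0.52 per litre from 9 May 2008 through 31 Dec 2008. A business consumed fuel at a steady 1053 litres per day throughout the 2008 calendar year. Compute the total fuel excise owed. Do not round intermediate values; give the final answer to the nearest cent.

$194,973.48

1 Jan – 8 May 2008: 129 days × 1053 litres/day = 135,837 litres at $0.48/litre → $65,201.76
9 May – 31 Dec 2008: 237 days × 1053 litres/day = 249,561 litres at $0.52/litre → $129,771.72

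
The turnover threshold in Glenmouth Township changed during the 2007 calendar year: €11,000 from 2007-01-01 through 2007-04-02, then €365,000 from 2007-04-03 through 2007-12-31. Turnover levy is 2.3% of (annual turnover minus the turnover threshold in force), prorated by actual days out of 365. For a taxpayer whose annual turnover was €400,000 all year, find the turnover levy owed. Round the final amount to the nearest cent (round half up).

2007-01-01 to 2007-04-02: 92 days, exemption €11,000 → (€400,000 − €11,000) × 2.3% × 92/365 = €2,255.1342
2007-04-03 to 2007-12-31: 273 days, exemption €365,000 → (€400,000 − €365,000) × 2.3% × 273/365 = €602.0959
Total = €2,857.2301

€2,857.23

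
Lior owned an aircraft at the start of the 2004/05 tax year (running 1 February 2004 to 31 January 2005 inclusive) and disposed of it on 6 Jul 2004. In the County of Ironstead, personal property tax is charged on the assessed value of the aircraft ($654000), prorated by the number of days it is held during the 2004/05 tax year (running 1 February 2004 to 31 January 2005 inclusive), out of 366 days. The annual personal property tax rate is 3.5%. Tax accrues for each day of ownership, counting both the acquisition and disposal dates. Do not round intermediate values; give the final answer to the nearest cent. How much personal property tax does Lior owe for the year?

Days held (1 Feb – 6 Jul 2004): 157 out of 366
Tax = $654000 × 3.5% × 157/366 = $9818.9344

$9818.93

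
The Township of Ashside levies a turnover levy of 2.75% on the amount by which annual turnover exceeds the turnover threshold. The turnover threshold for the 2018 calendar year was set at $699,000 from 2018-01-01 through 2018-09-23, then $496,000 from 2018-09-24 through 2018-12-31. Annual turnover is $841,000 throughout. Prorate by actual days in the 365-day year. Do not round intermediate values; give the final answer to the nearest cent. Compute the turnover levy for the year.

$5,419.16

2018-01-01 to 2018-09-23: 266 days, exemption $699,000 → ($841,000 − $699,000) × 2.75% × 266/365 = $2,845.8356
2018-09-24 to 2018-12-31: 99 days, exemption $496,000 → ($841,000 − $496,000) × 2.75% × 99/365 = $2,573.3219
Total = $5,419.1575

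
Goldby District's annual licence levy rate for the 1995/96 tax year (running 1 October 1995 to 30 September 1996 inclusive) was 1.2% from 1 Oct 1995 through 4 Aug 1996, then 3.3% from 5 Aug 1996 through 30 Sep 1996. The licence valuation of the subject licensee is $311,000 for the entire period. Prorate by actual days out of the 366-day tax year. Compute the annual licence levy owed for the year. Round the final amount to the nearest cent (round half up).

$4,749.12

1 Oct 1995 – 4 Aug 1996: 309 days at 1.2% → $311,000 × 1.2% × 309/366 = $3,150.7869
5 Aug – 30 Sep 1996: 57 days at 3.3% → $311,000 × 3.3% × 57/366 = $1,598.3361
Total = $4,749.1230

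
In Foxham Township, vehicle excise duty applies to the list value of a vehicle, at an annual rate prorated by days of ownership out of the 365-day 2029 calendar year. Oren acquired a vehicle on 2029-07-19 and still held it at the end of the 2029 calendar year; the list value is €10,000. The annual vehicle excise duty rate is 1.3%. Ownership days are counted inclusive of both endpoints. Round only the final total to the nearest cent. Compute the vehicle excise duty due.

€59.12

Days held (2029-07-19 to 2029-12-31): 166 out of 365
Tax = €10,000 × 1.3% × 166/365 = €59.1233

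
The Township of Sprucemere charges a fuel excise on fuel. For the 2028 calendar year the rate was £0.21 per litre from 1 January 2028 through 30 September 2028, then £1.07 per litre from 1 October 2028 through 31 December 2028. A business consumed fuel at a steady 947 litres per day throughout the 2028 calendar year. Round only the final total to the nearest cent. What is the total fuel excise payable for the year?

1 January – 30 September 2028: 274 days × 947 litres/day = 259,478 litres at £0.21/litre → £54,490.38
1 October – 31 December 2028: 92 days × 947 litres/day = 87,124 litres at £1.07/litre → £93,222.68

£147,713.06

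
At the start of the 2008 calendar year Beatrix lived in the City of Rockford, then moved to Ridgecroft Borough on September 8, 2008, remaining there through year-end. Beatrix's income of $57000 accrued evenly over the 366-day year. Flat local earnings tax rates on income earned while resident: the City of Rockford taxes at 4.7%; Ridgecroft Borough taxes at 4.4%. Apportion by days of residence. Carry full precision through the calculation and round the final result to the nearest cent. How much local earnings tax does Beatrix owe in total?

$2625.27

The City of Rockford, January 1 – September 7, 2008: 251 days → $57000 × 4.7% × 251/366 = $1837.2377
Ridgecroft Borough, September 8 – December 31, 2008: 115 days → $57000 × 4.4% × 115/366 = $788.0328
Total = $2625.2705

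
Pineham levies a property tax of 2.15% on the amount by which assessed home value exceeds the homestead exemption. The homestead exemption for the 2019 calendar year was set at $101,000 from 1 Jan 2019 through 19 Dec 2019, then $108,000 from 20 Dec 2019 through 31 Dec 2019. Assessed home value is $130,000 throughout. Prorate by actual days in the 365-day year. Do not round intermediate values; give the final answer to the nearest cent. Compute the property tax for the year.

1 Jan – 19 Dec 2019: 353 days, exemption $101,000 → ($130,000 − $101,000) × 2.15% × 353/365 = $603.0014
20 Dec – 31 Dec 2019: 12 days, exemption $108,000 → ($130,000 − $108,000) × 2.15% × 12/365 = $15.5507
Total = $618.5521

$618.55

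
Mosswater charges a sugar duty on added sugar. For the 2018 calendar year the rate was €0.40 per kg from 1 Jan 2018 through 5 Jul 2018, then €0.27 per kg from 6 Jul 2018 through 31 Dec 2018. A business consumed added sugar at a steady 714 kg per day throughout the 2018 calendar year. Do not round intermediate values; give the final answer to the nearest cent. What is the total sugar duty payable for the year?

€87,629.22

1 Jan – 5 Jul 2018: 186 days × 714 kg/day = 132,804 kg at €0.40/kg → €53,121.60
6 Jul – 31 Dec 2018: 179 days × 714 kg/day = 127,806 kg at €0.27/kg → €34,507.62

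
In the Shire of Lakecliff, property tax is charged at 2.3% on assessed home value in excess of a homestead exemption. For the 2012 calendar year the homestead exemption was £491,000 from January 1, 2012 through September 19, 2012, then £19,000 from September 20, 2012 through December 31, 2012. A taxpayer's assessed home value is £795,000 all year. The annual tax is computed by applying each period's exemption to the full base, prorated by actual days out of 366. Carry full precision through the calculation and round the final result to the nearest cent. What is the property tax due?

January 1 – September 19, 2012: 263 days, exemption £491,000 → (£795,000 − £491,000) × 2.3% × 263/366 = £5,024.3060
September 20 – December 31, 2012: 103 days, exemption £19,000 → (£795,000 − £19,000) × 2.3% × 103/366 = £5,022.7978
Total = £10,047.1038

£10,047.10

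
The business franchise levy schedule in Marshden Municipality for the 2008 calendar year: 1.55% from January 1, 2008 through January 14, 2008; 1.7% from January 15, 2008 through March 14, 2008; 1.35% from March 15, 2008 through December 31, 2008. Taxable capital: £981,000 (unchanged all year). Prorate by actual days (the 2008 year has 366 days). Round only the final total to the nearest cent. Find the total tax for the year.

£13,881.42

January 1 – January 14, 2008: 14 days at 1.55% → £981,000 × 1.55% × 14/366 = £581.6311
January 15 – March 14, 2008: 60 days at 1.7% → £981,000 × 1.7% × 60/366 = £2,733.9344
March 15 – December 31, 2008: 292 days at 1.35% → £981,000 × 1.35% × 292/366 = £10,565.8525
Total = £13,881.4180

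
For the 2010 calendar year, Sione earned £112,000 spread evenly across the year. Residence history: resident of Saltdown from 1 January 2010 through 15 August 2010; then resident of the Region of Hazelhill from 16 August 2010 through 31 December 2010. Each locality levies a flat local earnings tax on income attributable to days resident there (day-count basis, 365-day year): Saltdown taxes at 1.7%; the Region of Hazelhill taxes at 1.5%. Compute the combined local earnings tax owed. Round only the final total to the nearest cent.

Saltdown, 1 January – 15 August 2010: 227 days → £112,000 × 1.7% × 227/365 = £1,184.1315
The Region of Hazelhill, 16 August – 31 December 2010: 138 days → £112,000 × 1.5% × 138/365 = £635.1781
Total = £1,819.3096

£1,819.31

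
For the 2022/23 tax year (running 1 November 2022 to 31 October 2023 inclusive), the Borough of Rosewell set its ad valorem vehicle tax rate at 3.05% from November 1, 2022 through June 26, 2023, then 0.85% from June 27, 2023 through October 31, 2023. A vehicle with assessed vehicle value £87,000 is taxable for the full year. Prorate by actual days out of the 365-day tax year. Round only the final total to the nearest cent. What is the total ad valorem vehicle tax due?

£1,987.53

November 1, 2022 – June 26, 2023: 238 days at 3.05% → £87,000 × 3.05% × 238/365 = £1,730.2274
June 27 – October 31, 2023: 127 days at 0.85% → £87,000 × 0.85% × 127/365 = £257.3055
Total = £1,987.5329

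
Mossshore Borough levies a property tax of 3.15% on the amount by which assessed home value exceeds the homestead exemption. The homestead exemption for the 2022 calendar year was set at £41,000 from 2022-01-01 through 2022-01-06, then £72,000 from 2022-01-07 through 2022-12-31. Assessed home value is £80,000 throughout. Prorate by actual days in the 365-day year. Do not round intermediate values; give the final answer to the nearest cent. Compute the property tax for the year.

2022-01-01 to 2022-01-06: 6 days, exemption £41,000 → (£80,000 − £41,000) × 3.15% × 6/365 = £20.1945
2022-01-07 to 2022-12-31: 359 days, exemption £72,000 → (£80,000 − £72,000) × 3.15% × 359/365 = £247.8575
Total = £268.0521

£268.05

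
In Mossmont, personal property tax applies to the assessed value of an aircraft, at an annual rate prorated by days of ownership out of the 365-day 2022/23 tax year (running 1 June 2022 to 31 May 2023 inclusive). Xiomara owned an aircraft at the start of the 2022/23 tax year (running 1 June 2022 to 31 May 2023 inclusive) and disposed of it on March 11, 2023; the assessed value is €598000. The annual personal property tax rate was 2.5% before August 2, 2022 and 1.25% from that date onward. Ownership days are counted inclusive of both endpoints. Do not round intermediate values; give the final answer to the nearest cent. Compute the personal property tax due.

June 1 – August 1, 2022: 62 days at 2.5% → €598000 × 2.5% × 62/365 = €2539.4521
August 2, 2022 – March 11, 2023: 222 days at 1.25% → €598000 × 1.25% × 222/365 = €4546.4384
Total = €7085.8904

€7085.89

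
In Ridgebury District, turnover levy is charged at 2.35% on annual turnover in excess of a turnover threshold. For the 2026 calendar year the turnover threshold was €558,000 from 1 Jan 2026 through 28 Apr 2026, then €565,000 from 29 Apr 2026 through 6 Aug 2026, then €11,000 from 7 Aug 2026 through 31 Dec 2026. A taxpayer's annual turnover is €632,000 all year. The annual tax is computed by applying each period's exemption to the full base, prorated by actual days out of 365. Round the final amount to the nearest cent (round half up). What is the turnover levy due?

1 Jan – 28 Apr 2026: 118 days, exemption €558,000 → (€632,000 − €558,000) × 2.35% × 118/365 = €562.1973
29 Apr – 6 Aug 2026: 100 days, exemption €565,000 → (€632,000 − €565,000) × 2.35% × 100/365 = €431.3699
7 Aug – 31 Dec 2026: 147 days, exemption €11,000 → (€632,000 − €11,000) × 2.35% × 147/365 = €5,877.3822
Total = €6,870.9493

€6,870.95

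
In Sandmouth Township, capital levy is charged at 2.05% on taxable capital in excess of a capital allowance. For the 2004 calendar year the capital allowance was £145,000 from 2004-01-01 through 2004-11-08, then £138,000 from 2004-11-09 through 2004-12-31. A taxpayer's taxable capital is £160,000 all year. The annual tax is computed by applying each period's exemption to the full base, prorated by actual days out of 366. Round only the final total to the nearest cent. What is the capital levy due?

£328.28

2004-01-01 to 2004-11-08: 313 days, exemption £145,000 → (£160,000 − £145,000) × 2.05% × 313/366 = £262.9713
2004-11-09 to 2004-12-31: 53 days, exemption £138,000 → (£160,000 − £138,000) × 2.05% × 53/366 = £65.3087
Total = £328.2801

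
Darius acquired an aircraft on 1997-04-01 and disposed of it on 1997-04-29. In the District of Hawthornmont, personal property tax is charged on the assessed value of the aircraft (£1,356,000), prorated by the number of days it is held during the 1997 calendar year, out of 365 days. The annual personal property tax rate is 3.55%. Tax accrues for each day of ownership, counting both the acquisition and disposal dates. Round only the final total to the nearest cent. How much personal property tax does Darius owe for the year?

£3,824.66

Days held (1997-04-01 to 1997-04-29): 29 out of 365
Tax = £1,356,000 × 3.55% × 29/365 = £3,824.6630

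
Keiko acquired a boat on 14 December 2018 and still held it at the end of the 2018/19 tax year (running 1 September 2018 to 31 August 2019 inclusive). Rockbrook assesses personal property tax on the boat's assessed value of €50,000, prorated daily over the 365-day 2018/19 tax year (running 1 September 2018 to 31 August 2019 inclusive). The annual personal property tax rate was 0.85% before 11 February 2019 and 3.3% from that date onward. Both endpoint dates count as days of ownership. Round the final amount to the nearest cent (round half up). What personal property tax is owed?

€981.85

14 December 2018 – 10 February 2019: 59 days at 0.85% → €50,000 × 0.85% × 59/365 = €68.6986
11 February – 31 August 2019: 202 days at 3.3% → €50,000 × 3.3% × 202/365 = €913.1507
Total = €981.8493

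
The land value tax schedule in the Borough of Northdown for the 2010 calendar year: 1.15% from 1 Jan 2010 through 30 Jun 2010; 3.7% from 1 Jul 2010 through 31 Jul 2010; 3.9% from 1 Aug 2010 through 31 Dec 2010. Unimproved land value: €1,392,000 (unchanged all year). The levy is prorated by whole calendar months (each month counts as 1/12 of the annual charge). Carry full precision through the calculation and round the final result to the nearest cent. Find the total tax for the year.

€34,916.00

1 Jan – 30 Jun 2010: 6 months at 1.15% → €1,392,000 × 1.15% × 6/12 = €8,004.0000
1 Jul – 31 Jul 2010: 1 month at 3.7% → €1,392,000 × 3.7% × 1/12 = €4,292.0000
1 Aug – 31 Dec 2010: 5 months at 3.9% → €1,392,000 × 3.9% × 5/12 = €22,620.0000
Total = €34,916.0000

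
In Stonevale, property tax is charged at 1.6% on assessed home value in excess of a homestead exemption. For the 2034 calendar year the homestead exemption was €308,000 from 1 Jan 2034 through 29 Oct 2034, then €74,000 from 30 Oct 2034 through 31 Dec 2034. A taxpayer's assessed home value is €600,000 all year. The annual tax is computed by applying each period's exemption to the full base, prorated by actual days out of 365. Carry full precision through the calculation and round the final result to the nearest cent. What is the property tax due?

€5,318.22

1 Jan – 29 Oct 2034: 302 days, exemption €308,000 → (€600,000 − €308,000) × 1.6% × 302/365 = €3,865.6000
30 Oct – 31 Dec 2034: 63 days, exemption €74,000 → (€600,000 − €74,000) × 1.6% × 63/365 = €1,452.6247
Total = €5,318.2247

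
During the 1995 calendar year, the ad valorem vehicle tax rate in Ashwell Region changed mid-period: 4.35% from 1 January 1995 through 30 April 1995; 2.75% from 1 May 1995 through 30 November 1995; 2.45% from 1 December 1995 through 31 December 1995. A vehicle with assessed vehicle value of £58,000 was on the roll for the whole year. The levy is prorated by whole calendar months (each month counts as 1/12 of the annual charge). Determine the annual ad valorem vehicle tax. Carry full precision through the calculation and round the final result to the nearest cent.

1 January – 30 April 1995: 4 months at 4.35% → £58,000 × 4.35% × 4/12 = £841.0000
1 May – 30 November 1995: 7 months at 2.75% → £58,000 × 2.75% × 7/12 = £930.4167
1 December – 31 December 1995: 1 month at 2.45% → £58,000 × 2.45% × 1/12 = £118.4167
Total = £1,889.8333

£1,889.83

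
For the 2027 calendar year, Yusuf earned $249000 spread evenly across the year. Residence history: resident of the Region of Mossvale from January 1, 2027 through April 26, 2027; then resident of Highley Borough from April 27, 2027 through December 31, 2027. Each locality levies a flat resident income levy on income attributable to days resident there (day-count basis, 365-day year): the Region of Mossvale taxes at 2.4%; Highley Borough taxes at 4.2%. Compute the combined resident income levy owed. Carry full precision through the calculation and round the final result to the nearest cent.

$9033.58

The Region of Mossvale, January 1 – April 26, 2027: 116 days → $249000 × 2.4% × 116/365 = $1899.2219
Highley Borough, April 27 – December 31, 2027: 249 days → $249000 × 4.2% × 249/365 = $7134.3616
Total = $9033.5836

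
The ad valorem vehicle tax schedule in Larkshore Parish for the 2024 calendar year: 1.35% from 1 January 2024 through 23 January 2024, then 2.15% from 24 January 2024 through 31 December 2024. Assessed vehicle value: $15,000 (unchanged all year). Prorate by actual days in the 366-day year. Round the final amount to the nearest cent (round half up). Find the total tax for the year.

$314.96

1 January – 23 January 2024: 23 days at 1.35% → $15,000 × 1.35% × 23/366 = $12.7254
24 January – 31 December 2024: 343 days at 2.15% → $15,000 × 2.15% × 343/366 = $302.2336
Total = $314.9590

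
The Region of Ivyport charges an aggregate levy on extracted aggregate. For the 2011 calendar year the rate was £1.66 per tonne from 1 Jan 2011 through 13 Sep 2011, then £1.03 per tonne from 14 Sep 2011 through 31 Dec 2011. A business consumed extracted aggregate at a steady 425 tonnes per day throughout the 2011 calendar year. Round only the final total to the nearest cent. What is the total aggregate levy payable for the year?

1 Jan – 13 Sep 2011: 256 days × 425 tonnes/day = 108,800 tonnes at £1.66/tonne → £180608.00
14 Sep – 31 Dec 2011: 109 days × 425 tonnes/day = 46,325 tonnes at £1.03/tonne → £47714.75

£228322.75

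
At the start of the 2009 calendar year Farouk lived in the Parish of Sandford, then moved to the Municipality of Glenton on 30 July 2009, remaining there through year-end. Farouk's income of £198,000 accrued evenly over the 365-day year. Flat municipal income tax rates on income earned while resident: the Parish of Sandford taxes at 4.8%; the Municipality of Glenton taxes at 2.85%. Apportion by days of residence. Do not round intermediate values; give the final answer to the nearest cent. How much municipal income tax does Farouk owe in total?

The Parish of Sandford, 1 January – 29 July 2009: 210 days → £198,000 × 4.8% × 210/365 = £5,468.0548
The Municipality of Glenton, 30 July – 31 December 2009: 155 days → £198,000 × 2.85% × 155/365 = £2,396.3425
Total = £7,864.3973

£7,864.40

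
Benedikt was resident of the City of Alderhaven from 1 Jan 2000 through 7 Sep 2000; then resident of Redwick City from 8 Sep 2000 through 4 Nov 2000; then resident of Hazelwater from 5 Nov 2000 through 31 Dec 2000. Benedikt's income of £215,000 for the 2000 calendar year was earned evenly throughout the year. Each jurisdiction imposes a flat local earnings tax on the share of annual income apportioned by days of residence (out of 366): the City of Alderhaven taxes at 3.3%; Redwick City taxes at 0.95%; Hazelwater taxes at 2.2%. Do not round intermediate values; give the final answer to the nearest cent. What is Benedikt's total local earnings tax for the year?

The City of Alderhaven, 1 Jan – 7 Sep 2000: 251 days → £215,000 × 3.3% × 251/366 = £4,865.6967
Redwick City, 8 Sep – 4 Nov 2000: 58 days → £215,000 × 0.95% × 58/366 = £323.6749
Hazelwater, 5 Nov – 31 Dec 2000: 57 days → £215,000 × 2.2% × 57/366 = £736.6393
Total = £5,926.0109

£5,926.01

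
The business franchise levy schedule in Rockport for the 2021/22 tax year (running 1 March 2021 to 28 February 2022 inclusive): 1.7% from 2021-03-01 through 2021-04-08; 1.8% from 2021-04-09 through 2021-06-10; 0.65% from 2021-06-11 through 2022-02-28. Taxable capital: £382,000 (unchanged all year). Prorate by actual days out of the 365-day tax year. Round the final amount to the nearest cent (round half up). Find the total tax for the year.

£3,669.82

2021-03-01 to 2021-04-08: 39 days at 1.7% → £382,000 × 1.7% × 39/365 = £693.8795
2021-04-09 to 2021-06-10: 63 days at 1.8% → £382,000 × 1.8% × 63/365 = £1,186.8164
2021-06-11 to 2022-02-28: 263 days at 0.65% → £382,000 × 0.65% × 263/365 = £1,789.1205
Total = £3,669.8164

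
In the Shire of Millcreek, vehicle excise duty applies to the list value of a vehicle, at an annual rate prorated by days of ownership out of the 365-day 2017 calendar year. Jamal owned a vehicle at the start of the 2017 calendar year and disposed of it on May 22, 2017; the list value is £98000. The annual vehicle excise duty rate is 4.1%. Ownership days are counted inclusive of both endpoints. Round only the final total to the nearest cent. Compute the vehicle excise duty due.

Days held (January 1 – May 22, 2017): 142 out of 365
Tax = £98000 × 4.1% × 142/365 = £1563.1671

£1563.17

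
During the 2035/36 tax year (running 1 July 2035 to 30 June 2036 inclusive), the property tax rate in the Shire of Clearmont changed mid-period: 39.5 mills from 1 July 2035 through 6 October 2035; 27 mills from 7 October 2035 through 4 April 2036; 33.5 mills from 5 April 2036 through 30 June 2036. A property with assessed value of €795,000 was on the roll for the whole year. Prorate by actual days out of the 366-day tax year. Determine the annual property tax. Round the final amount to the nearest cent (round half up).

€25,354.20

1 July – 6 October 2035: 98 days at 39.5 mills → €795,000 × 3.95% × 98/366 = €8,408.3197
7 October 2035 – 4 April 2036: 181 days at 27 mills → €795,000 × 2.7% × 181/366 = €10,615.2049
5 April – 30 June 2036: 87 days at 33.5 mills → €795,000 × 3.35% × 87/366 = €6,330.6762
Total = €25,354.2008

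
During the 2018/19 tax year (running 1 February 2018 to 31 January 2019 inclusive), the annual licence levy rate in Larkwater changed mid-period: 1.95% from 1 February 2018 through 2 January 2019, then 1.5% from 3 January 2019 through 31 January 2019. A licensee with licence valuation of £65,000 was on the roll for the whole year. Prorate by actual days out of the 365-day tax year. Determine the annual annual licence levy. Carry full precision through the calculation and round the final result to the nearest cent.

1 February 2018 – 2 January 2019: 336 days at 1.95% → £65,000 × 1.95% × 336/365 = £1,166.7945
3 January – 31 January 2019: 29 days at 1.5% → £65,000 × 1.5% × 29/365 = £77.4658
Total = £1,244.2603

£1,244.26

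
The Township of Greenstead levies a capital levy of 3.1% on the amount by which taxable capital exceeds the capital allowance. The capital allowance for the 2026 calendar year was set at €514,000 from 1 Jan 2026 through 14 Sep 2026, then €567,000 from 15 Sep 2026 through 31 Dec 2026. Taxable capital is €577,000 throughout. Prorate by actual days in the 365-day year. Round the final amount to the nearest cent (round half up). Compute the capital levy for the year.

€1,466.85

1 Jan – 14 Sep 2026: 257 days, exemption €514,000 → (€577,000 − €514,000) × 3.1% × 257/365 = €1,375.1260
15 Sep – 31 Dec 2026: 108 days, exemption €567,000 → (€577,000 − €567,000) × 3.1% × 108/365 = €91.7260
Total = €1,466.8521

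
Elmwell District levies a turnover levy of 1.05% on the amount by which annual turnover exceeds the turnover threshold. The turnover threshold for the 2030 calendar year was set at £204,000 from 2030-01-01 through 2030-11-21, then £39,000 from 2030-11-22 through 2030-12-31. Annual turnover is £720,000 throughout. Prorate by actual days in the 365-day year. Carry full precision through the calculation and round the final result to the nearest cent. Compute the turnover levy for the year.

£5,607.86

2030-01-01 to 2030-11-21: 325 days, exemption £204,000 → (£720,000 − £204,000) × 1.05% × 325/365 = £4,824.2466
2030-11-22 to 2030-12-31: 40 days, exemption £39,000 → (£720,000 − £39,000) × 1.05% × 40/365 = £783.6164
Total = £5,607.8630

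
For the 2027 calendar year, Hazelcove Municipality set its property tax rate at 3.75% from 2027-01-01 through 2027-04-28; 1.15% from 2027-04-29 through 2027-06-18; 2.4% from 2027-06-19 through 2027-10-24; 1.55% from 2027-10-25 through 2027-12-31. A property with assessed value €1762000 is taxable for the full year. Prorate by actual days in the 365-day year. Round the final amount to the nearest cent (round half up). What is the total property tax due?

2027-01-01 to 2027-04-28: 118 days at 3.75% → €1762000 × 3.75% × 118/365 = €21361.2329
2027-04-29 to 2027-06-18: 51 days at 1.15% → €1762000 × 1.15% × 51/365 = €2831.2685
2027-06-19 to 2027-10-24: 128 days at 2.4% → €1762000 × 2.4% × 128/365 = €14829.7644
2027-10-25 to 2027-12-31: 68 days at 1.55% → €1762000 × 1.55% × 68/365 = €5088.0767
Total = €44110.3425

€44110.34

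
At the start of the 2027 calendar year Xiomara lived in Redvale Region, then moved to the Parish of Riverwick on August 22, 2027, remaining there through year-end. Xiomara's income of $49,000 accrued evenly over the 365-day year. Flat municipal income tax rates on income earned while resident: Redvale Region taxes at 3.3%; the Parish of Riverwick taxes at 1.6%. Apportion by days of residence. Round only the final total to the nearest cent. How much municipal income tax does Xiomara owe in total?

$1,315.75

Redvale Region, January 1 – August 21, 2027: 233 days → $49,000 × 3.3% × 233/365 = $1,032.2219
The Parish of Riverwick, August 22 – December 31, 2027: 132 days → $49,000 × 1.6% × 132/365 = $283.5288
Total = $1,315.7507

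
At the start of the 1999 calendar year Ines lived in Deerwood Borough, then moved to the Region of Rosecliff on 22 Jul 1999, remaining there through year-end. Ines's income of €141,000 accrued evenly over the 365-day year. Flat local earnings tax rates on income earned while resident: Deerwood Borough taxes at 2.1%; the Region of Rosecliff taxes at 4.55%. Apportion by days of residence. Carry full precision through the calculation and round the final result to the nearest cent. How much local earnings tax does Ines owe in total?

Deerwood Borough, 1 Jan – 21 Jul 1999: 202 days → €141,000 × 2.1% × 202/365 = €1,638.6904
The Region of Rosecliff, 22 Jul – 31 Dec 1999: 163 days → €141,000 × 4.55% × 163/365 = €2,865.0041
Total = €4,503.6945

€4,503.69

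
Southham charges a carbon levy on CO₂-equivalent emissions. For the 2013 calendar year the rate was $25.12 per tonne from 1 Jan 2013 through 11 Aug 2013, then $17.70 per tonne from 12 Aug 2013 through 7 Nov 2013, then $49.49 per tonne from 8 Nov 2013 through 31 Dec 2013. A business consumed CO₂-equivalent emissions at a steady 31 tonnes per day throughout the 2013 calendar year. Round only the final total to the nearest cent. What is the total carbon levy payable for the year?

1 Jan – 11 Aug 2013: 223 days × 31 tonnes/day = 6,913 tonnes at $25.12/tonne → $173654.56
12 Aug – 7 Nov 2013: 88 days × 31 tonnes/day = 2,728 tonnes at $17.70/tonne → $48285.60
8 Nov – 31 Dec 2013: 54 days × 31 tonnes/day = 1,674 tonnes at $49.49/tonne → $82846.26

$304786.42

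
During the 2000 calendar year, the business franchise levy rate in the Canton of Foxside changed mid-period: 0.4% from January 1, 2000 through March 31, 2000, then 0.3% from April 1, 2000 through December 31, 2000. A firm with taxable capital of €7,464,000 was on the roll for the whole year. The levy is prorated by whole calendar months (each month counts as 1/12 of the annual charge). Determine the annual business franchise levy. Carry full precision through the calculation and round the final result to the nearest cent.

January 1 – March 31, 2000: 3 months at 0.4% → €7,464,000 × 0.4% × 3/12 = €7,464.0000
April 1 – December 31, 2000: 9 months at 0.3% → €7,464,000 × 0.3% × 9/12 = €16,794.0000
Total = €24,258.0000

€24,258.00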